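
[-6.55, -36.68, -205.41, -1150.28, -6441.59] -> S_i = -6.55*5.60^i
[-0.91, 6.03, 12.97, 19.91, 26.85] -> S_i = -0.91 + 6.94*i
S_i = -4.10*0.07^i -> [-4.1, -0.29, -0.02, -0.0, -0.0]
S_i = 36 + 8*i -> [36, 44, 52, 60, 68]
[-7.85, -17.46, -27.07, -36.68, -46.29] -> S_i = -7.85 + -9.61*i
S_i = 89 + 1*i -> [89, 90, 91, 92, 93]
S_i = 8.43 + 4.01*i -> [8.43, 12.44, 16.45, 20.46, 24.47]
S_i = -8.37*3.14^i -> [-8.37, -26.28, -82.52, -259.13, -813.66]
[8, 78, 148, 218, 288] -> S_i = 8 + 70*i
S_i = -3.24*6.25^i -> [-3.24, -20.25, -126.56, -791.02, -4943.85]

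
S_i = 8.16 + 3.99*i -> [8.16, 12.15, 16.14, 20.13, 24.12]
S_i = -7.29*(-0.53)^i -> [-7.29, 3.86, -2.05, 1.09, -0.58]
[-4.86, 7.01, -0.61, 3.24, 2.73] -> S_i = Random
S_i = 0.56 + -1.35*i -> [0.56, -0.79, -2.14, -3.49, -4.84]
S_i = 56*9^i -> [56, 504, 4536, 40824, 367416]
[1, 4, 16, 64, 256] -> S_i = 1*4^i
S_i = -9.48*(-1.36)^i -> [-9.48, 12.89, -17.53, 23.85, -32.43]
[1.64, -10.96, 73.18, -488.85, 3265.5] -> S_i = 1.64*(-6.68)^i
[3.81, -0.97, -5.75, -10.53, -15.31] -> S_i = 3.81 + -4.78*i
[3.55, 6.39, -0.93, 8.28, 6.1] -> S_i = Random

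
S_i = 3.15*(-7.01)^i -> [3.15, -22.08, 154.79, -1085.09, 7606.46]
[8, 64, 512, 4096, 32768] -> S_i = 8*8^i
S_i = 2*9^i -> [2, 18, 162, 1458, 13122]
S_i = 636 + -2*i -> [636, 634, 632, 630, 628]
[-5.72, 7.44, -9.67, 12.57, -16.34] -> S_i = -5.72*(-1.30)^i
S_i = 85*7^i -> [85, 595, 4165, 29155, 204085]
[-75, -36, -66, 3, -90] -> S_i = Random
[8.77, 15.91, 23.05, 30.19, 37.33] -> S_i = 8.77 + 7.14*i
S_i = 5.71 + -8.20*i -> [5.71, -2.49, -10.69, -18.89, -27.09]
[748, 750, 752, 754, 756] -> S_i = 748 + 2*i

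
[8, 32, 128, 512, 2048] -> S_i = 8*4^i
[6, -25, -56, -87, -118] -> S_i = 6 + -31*i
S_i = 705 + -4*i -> [705, 701, 697, 693, 689]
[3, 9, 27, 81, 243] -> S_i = 3*3^i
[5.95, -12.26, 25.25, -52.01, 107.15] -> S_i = 5.95*(-2.06)^i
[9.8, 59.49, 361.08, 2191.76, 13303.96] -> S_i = 9.80*6.07^i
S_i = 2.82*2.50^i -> [2.82, 7.05, 17.62, 44.06, 110.16]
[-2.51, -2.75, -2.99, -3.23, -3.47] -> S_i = -2.51 + -0.24*i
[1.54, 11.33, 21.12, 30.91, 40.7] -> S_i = 1.54 + 9.79*i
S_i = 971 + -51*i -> [971, 920, 869, 818, 767]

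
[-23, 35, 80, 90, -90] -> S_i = Random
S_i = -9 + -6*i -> [-9, -15, -21, -27, -33]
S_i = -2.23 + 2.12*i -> [-2.23, -0.11, 2.01, 4.13, 6.25]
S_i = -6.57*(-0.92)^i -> [-6.57, 6.04, -5.56, 5.12, -4.71]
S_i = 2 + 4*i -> [2, 6, 10, 14, 18]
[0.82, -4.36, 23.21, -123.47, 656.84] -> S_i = 0.82*(-5.32)^i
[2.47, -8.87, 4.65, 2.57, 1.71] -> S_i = Random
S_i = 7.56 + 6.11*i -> [7.56, 13.67, 19.78, 25.89, 32.0]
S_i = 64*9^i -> [64, 576, 5184, 46656, 419904]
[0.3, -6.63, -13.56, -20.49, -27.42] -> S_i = 0.30 + -6.93*i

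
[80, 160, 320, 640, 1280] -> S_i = 80*2^i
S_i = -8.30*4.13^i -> [-8.3, -34.28, -141.57, -584.69, -2414.78]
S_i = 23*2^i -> [23, 46, 92, 184, 368]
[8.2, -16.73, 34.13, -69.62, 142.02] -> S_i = 8.20*(-2.04)^i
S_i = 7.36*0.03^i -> [7.36, 0.22, 0.01, 0.0, 0.0]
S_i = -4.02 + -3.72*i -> [-4.02, -7.74, -11.46, -15.18, -18.9]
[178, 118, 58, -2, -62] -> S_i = 178 + -60*i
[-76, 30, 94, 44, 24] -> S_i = Random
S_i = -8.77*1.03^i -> [-8.77, -9.03, -9.3, -9.58, -9.87]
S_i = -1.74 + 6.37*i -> [-1.74, 4.63, 11.0, 17.37, 23.74]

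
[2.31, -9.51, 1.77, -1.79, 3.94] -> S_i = Random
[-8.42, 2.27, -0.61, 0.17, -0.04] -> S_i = -8.42*(-0.27)^i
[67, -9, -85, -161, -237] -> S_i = 67 + -76*i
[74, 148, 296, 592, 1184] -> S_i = 74*2^i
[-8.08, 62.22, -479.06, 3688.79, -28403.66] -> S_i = -8.08*(-7.70)^i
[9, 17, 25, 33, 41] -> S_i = 9 + 8*i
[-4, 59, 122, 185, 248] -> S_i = -4 + 63*i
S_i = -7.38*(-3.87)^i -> [-7.38, 28.56, -110.53, 427.75, -1655.39]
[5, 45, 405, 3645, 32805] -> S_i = 5*9^i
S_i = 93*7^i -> [93, 651, 4557, 31899, 223293]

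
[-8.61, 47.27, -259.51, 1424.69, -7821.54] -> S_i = -8.61*(-5.49)^i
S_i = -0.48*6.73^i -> [-0.48, -3.23, -21.74, -146.31, -984.69]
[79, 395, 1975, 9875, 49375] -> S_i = 79*5^i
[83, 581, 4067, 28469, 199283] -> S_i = 83*7^i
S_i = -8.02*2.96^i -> [-8.02, -23.74, -70.27, -207.99, -615.66]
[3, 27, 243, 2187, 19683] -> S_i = 3*9^i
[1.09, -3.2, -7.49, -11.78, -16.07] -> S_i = 1.09 + -4.29*i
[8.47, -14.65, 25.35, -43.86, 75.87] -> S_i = 8.47*(-1.73)^i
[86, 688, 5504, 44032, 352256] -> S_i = 86*8^i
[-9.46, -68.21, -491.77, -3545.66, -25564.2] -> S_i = -9.46*7.21^i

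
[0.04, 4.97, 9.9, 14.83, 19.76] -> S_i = 0.04 + 4.93*i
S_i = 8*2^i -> [8, 16, 32, 64, 128]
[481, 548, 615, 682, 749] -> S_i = 481 + 67*i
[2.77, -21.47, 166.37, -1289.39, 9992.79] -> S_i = 2.77*(-7.75)^i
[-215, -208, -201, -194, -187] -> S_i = -215 + 7*i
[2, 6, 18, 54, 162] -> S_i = 2*3^i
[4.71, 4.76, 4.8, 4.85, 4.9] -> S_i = 4.71*1.01^i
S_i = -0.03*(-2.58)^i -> [-0.03, 0.08, -0.2, 0.52, -1.33]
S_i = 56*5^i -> [56, 280, 1400, 7000, 35000]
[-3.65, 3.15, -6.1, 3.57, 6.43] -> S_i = Random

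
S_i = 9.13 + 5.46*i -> [9.13, 14.59, 20.05, 25.51, 30.97]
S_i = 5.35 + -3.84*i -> [5.35, 1.51, -2.33, -6.17, -10.01]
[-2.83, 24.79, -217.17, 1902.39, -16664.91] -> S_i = -2.83*(-8.76)^i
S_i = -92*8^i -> [-92, -736, -5888, -47104, -376832]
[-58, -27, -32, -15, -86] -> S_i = Random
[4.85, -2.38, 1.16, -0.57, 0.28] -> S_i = 4.85*(-0.49)^i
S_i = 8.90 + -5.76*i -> [8.9, 3.14, -2.62, -8.38, -14.14]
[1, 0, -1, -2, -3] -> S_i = 1 + -1*i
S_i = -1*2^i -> [-1, -2, -4, -8, -16]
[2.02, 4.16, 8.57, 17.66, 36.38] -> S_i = 2.02*2.06^i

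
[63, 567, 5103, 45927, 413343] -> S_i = 63*9^i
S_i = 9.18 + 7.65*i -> [9.18, 16.83, 24.48, 32.13, 39.78]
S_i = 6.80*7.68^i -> [6.8, 52.22, 401.08, 3080.3, 23656.68]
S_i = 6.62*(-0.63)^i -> [6.62, -4.17, 2.63, -1.66, 1.04]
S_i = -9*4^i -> [-9, -36, -144, -576, -2304]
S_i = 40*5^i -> [40, 200, 1000, 5000, 25000]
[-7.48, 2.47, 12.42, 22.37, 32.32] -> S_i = -7.48 + 9.95*i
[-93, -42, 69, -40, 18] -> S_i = Random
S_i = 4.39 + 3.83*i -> [4.39, 8.22, 12.05, 15.88, 19.71]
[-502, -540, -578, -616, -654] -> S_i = -502 + -38*i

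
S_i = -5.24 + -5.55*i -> [-5.24, -10.79, -16.34, -21.89, -27.44]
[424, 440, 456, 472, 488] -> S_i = 424 + 16*i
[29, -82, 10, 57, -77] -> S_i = Random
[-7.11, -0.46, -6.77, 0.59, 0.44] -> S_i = Random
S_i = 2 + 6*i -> [2, 8, 14, 20, 26]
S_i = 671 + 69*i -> [671, 740, 809, 878, 947]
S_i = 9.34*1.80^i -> [9.34, 16.81, 30.26, 54.47, 98.05]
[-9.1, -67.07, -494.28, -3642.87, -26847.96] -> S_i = -9.10*7.37^i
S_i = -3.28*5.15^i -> [-3.28, -16.89, -86.99, -448.02, -2307.29]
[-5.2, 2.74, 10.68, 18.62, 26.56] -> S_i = -5.20 + 7.94*i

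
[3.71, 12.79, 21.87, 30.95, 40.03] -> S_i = 3.71 + 9.08*i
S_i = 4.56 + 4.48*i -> [4.56, 9.04, 13.52, 18.0, 22.48]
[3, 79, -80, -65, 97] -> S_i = Random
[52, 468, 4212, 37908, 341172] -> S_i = 52*9^i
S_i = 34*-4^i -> [34, -136, 544, -2176, 8704]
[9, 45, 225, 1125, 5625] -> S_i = 9*5^i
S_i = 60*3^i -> [60, 180, 540, 1620, 4860]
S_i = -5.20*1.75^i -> [-5.2, -9.1, -15.92, -27.87, -48.77]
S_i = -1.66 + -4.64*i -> [-1.66, -6.3, -10.94, -15.58, -20.22]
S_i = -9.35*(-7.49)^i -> [-9.35, 70.03, -524.54, 3928.77, -29426.52]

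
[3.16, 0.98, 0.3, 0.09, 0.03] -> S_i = 3.16*0.31^i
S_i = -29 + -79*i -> [-29, -108, -187, -266, -345]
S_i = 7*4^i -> [7, 28, 112, 448, 1792]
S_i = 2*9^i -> [2, 18, 162, 1458, 13122]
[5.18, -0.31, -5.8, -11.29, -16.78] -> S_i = 5.18 + -5.49*i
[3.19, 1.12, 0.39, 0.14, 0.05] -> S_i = 3.19*0.35^i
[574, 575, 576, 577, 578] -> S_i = 574 + 1*i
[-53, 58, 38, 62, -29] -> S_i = Random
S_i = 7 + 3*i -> [7, 10, 13, 16, 19]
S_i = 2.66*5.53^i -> [2.66, 14.71, 81.35, 449.84, 2487.61]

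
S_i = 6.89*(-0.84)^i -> [6.89, -5.79, 4.86, -4.08, 3.43]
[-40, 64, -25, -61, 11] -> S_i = Random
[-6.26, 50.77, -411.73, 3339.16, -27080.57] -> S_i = -6.26*(-8.11)^i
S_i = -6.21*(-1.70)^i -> [-6.21, 10.56, -17.95, 30.51, -51.87]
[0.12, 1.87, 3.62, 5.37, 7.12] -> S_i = 0.12 + 1.75*i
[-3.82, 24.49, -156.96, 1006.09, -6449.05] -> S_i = -3.82*(-6.41)^i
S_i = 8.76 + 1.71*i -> [8.76, 10.47, 12.18, 13.89, 15.6]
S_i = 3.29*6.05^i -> [3.29, 19.9, 120.42, 728.55, 4407.75]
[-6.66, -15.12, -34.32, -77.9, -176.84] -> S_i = -6.66*2.27^i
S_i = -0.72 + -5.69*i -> [-0.72, -6.41, -12.1, -17.79, -23.48]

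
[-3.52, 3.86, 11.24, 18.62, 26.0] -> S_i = -3.52 + 7.38*i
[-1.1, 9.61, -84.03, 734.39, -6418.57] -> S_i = -1.10*(-8.74)^i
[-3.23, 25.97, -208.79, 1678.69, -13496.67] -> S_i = -3.23*(-8.04)^i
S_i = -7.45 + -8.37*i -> [-7.45, -15.82, -24.19, -32.56, -40.93]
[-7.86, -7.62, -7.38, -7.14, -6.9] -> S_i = -7.86 + 0.24*i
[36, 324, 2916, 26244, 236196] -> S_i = 36*9^i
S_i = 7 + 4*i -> [7, 11, 15, 19, 23]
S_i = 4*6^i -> [4, 24, 144, 864, 5184]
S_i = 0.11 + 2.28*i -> [0.11, 2.39, 4.67, 6.95, 9.23]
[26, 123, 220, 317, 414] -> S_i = 26 + 97*i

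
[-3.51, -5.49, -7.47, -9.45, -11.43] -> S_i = -3.51 + -1.98*i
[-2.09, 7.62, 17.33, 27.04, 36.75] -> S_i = -2.09 + 9.71*i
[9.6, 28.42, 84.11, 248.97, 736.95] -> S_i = 9.60*2.96^i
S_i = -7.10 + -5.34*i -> [-7.1, -12.44, -17.78, -23.12, -28.46]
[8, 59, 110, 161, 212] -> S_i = 8 + 51*i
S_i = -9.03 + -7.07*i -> [-9.03, -16.1, -23.17, -30.24, -37.31]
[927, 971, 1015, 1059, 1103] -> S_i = 927 + 44*i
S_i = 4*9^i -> [4, 36, 324, 2916, 26244]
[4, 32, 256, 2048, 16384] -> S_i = 4*8^i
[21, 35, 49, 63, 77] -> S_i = 21 + 14*i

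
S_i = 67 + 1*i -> [67, 68, 69, 70, 71]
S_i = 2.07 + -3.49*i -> [2.07, -1.42, -4.91, -8.4, -11.89]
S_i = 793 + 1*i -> [793, 794, 795, 796, 797]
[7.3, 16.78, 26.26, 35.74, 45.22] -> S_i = 7.30 + 9.48*i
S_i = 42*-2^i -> [42, -84, 168, -336, 672]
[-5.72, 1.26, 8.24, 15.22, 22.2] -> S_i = -5.72 + 6.98*i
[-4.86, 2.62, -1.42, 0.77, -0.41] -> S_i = -4.86*(-0.54)^i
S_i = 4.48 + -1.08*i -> [4.48, 3.4, 2.32, 1.24, 0.16]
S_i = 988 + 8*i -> [988, 996, 1004, 1012, 1020]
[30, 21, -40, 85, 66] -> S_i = Random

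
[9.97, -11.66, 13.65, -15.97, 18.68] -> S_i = 9.97*(-1.17)^i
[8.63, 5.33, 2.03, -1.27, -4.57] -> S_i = 8.63 + -3.30*i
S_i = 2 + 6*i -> [2, 8, 14, 20, 26]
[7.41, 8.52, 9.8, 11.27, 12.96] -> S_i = 7.41*1.15^i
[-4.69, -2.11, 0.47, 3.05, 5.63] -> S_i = -4.69 + 2.58*i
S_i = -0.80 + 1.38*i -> [-0.8, 0.58, 1.96, 3.34, 4.72]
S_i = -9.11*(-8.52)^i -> [-9.11, 77.62, -661.3, 5634.26, -48003.93]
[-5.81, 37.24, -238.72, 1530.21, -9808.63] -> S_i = -5.81*(-6.41)^i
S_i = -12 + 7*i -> [-12, -5, 2, 9, 16]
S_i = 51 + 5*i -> [51, 56, 61, 66, 71]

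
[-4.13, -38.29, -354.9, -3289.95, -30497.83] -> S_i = -4.13*9.27^i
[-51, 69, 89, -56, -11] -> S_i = Random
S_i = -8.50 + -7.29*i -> [-8.5, -15.79, -23.08, -30.37, -37.66]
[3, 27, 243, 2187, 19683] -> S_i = 3*9^i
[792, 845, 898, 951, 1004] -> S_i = 792 + 53*i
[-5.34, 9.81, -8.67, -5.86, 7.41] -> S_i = Random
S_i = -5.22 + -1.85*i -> [-5.22, -7.07, -8.92, -10.77, -12.62]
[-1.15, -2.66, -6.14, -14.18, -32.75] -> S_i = -1.15*2.31^i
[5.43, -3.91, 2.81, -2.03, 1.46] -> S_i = 5.43*(-0.72)^i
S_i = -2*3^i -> [-2, -6, -18, -54, -162]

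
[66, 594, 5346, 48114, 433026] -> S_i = 66*9^i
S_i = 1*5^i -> [1, 5, 25, 125, 625]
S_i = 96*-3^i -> [96, -288, 864, -2592, 7776]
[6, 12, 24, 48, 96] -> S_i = 6*2^i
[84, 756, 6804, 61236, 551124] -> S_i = 84*9^i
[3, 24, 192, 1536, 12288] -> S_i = 3*8^i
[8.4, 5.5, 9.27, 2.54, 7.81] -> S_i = Random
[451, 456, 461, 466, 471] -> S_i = 451 + 5*i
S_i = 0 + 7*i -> [0, 7, 14, 21, 28]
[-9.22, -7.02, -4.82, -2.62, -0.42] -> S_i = -9.22 + 2.20*i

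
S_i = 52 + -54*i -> [52, -2, -56, -110, -164]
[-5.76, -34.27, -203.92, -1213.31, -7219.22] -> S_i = -5.76*5.95^i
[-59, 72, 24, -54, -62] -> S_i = Random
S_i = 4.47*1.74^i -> [4.47, 7.78, 13.53, 23.55, 40.97]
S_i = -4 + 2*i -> [-4, -2, 0, 2, 4]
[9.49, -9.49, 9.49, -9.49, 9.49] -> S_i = 9.49*(-1.00)^i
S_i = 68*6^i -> [68, 408, 2448, 14688, 88128]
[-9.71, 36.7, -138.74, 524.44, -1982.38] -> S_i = -9.71*(-3.78)^i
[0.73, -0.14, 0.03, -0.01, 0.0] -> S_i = 0.73*(-0.19)^i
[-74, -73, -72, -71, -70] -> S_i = -74 + 1*i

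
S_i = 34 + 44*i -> [34, 78, 122, 166, 210]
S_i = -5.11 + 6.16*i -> [-5.11, 1.05, 7.21, 13.37, 19.53]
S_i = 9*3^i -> [9, 27, 81, 243, 729]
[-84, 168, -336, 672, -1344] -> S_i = -84*-2^i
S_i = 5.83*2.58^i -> [5.83, 15.04, 38.81, 100.12, 258.31]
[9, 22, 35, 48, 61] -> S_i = 9 + 13*i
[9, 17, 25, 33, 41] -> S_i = 9 + 8*i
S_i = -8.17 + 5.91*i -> [-8.17, -2.26, 3.65, 9.56, 15.47]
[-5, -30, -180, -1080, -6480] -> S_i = -5*6^i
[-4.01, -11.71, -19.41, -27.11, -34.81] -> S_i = -4.01 + -7.70*i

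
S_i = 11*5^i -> [11, 55, 275, 1375, 6875]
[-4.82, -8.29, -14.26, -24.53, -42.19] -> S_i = -4.82*1.72^i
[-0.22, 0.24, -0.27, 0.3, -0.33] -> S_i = -0.22*(-1.11)^i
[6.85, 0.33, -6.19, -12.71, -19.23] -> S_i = 6.85 + -6.52*i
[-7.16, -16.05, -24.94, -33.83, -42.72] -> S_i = -7.16 + -8.89*i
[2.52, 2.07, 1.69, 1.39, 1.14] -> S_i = 2.52*0.82^i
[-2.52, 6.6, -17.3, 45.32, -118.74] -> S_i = -2.52*(-2.62)^i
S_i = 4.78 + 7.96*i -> [4.78, 12.74, 20.7, 28.66, 36.62]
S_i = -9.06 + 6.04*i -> [-9.06, -3.02, 3.02, 9.06, 15.1]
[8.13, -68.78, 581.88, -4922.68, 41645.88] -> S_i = 8.13*(-8.46)^i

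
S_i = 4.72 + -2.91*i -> [4.72, 1.81, -1.1, -4.01, -6.92]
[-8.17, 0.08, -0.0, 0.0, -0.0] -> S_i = -8.17*(-0.01)^i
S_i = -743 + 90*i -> [-743, -653, -563, -473, -383]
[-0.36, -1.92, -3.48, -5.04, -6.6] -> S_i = -0.36 + -1.56*i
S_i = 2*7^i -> [2, 14, 98, 686, 4802]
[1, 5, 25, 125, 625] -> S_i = 1*5^i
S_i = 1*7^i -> [1, 7, 49, 343, 2401]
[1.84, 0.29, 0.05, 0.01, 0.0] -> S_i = 1.84*0.16^i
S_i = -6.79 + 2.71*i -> [-6.79, -4.08, -1.37, 1.34, 4.05]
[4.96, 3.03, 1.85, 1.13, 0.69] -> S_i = 4.96*0.61^i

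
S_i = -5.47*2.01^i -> [-5.47, -10.99, -22.1, -44.42, -89.28]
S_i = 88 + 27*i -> [88, 115, 142, 169, 196]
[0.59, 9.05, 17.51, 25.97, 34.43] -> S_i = 0.59 + 8.46*i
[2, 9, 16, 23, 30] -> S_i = 2 + 7*i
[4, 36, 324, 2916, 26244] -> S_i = 4*9^i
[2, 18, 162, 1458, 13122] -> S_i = 2*9^i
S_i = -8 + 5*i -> [-8, -3, 2, 7, 12]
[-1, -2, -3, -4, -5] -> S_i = -1 + -1*i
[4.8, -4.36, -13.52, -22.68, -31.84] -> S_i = 4.80 + -9.16*i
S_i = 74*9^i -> [74, 666, 5994, 53946, 485514]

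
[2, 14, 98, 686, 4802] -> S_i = 2*7^i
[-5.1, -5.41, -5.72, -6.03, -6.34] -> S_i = -5.10 + -0.31*i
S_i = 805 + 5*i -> [805, 810, 815, 820, 825]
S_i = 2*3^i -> [2, 6, 18, 54, 162]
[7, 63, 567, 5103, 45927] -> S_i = 7*9^i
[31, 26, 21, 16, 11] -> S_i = 31 + -5*i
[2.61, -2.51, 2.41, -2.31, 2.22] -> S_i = 2.61*(-0.96)^i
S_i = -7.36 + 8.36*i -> [-7.36, 1.0, 9.36, 17.72, 26.08]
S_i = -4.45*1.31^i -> [-4.45, -5.83, -7.64, -10.0, -13.11]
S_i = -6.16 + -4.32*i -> [-6.16, -10.48, -14.8, -19.12, -23.44]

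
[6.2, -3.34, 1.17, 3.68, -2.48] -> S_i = Random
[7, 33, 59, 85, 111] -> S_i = 7 + 26*i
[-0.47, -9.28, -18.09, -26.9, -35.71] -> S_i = -0.47 + -8.81*i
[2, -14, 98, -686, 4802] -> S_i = 2*-7^i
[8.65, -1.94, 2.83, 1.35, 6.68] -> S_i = Random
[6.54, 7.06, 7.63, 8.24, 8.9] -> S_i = 6.54*1.08^i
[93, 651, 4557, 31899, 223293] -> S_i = 93*7^i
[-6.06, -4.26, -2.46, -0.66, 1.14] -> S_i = -6.06 + 1.80*i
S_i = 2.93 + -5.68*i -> [2.93, -2.75, -8.43, -14.11, -19.79]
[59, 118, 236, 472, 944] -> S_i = 59*2^i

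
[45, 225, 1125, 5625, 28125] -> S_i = 45*5^i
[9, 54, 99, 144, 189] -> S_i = 9 + 45*i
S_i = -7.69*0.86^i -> [-7.69, -6.61, -5.69, -4.89, -4.21]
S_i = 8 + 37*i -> [8, 45, 82, 119, 156]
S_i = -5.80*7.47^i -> [-5.8, -43.33, -323.65, -2417.63, -18059.69]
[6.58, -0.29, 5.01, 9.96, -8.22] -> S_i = Random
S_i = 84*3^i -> [84, 252, 756, 2268, 6804]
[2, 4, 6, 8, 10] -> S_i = 2 + 2*i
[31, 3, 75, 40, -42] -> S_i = Random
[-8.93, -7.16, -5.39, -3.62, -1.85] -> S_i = -8.93 + 1.77*i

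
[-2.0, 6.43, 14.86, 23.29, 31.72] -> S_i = -2.00 + 8.43*i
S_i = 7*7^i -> [7, 49, 343, 2401, 16807]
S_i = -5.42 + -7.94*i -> [-5.42, -13.36, -21.3, -29.24, -37.18]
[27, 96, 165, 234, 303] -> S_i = 27 + 69*i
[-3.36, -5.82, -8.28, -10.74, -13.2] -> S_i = -3.36 + -2.46*i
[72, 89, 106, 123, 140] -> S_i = 72 + 17*i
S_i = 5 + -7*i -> [5, -2, -9, -16, -23]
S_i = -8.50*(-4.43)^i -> [-8.5, 37.66, -166.81, 738.98, -3273.66]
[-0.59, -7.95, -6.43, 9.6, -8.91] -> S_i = Random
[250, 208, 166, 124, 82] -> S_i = 250 + -42*i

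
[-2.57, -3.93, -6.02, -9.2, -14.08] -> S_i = -2.57*1.53^i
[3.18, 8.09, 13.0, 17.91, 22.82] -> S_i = 3.18 + 4.91*i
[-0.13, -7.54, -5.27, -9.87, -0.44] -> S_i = Random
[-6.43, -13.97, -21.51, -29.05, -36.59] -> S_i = -6.43 + -7.54*i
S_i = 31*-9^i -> [31, -279, 2511, -22599, 203391]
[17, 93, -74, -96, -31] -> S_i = Random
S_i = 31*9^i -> [31, 279, 2511, 22599, 203391]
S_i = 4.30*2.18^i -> [4.3, 9.37, 20.44, 44.55, 97.12]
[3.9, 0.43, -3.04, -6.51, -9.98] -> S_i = 3.90 + -3.47*i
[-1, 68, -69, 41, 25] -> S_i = Random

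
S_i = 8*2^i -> [8, 16, 32, 64, 128]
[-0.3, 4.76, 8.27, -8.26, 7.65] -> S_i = Random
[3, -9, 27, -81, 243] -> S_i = 3*-3^i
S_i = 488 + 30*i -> [488, 518, 548, 578, 608]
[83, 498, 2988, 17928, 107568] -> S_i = 83*6^i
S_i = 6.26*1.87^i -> [6.26, 11.71, 21.89, 40.94, 76.55]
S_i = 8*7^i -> [8, 56, 392, 2744, 19208]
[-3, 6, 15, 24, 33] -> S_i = -3 + 9*i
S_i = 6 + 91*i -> [6, 97, 188, 279, 370]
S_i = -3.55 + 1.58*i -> [-3.55, -1.97, -0.39, 1.19, 2.77]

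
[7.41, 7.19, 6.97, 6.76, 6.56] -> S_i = 7.41*0.97^i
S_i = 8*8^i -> [8, 64, 512, 4096, 32768]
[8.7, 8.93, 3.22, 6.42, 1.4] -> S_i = Random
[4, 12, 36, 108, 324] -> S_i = 4*3^i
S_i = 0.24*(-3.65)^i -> [0.24, -0.88, 3.2, -11.67, 42.6]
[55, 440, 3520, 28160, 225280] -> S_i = 55*8^i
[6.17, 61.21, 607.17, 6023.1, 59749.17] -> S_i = 6.17*9.92^i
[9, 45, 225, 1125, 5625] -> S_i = 9*5^i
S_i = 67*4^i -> [67, 268, 1072, 4288, 17152]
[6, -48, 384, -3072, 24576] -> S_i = 6*-8^i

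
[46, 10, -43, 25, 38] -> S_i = Random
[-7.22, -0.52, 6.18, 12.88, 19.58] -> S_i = -7.22 + 6.70*i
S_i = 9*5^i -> [9, 45, 225, 1125, 5625]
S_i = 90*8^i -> [90, 720, 5760, 46080, 368640]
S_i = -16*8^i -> [-16, -128, -1024, -8192, -65536]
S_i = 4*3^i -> [4, 12, 36, 108, 324]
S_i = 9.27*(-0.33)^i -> [9.27, -3.06, 1.01, -0.33, 0.11]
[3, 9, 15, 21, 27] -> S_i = 3 + 6*i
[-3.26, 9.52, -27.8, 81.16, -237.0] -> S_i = -3.26*(-2.92)^i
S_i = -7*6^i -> [-7, -42, -252, -1512, -9072]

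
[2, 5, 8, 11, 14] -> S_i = 2 + 3*i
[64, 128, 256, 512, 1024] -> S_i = 64*2^i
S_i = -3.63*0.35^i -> [-3.63, -1.27, -0.44, -0.16, -0.05]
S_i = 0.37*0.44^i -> [0.37, 0.16, 0.07, 0.03, 0.01]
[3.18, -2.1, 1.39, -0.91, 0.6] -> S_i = 3.18*(-0.66)^i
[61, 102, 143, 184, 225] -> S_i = 61 + 41*i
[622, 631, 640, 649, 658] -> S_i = 622 + 9*i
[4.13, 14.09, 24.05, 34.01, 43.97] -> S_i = 4.13 + 9.96*i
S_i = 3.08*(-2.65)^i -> [3.08, -8.16, 21.63, -57.32, 151.89]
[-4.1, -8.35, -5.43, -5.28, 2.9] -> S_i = Random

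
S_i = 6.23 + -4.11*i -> [6.23, 2.12, -1.99, -6.1, -10.21]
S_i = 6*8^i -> [6, 48, 384, 3072, 24576]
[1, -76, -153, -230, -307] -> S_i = 1 + -77*i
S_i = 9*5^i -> [9, 45, 225, 1125, 5625]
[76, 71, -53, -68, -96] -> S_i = Random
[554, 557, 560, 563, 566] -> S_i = 554 + 3*i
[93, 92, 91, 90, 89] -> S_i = 93 + -1*i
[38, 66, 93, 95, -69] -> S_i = Random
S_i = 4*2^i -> [4, 8, 16, 32, 64]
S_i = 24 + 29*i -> [24, 53, 82, 111, 140]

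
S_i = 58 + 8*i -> [58, 66, 74, 82, 90]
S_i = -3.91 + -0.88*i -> [-3.91, -4.79, -5.67, -6.55, -7.43]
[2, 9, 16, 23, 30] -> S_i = 2 + 7*i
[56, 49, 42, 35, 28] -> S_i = 56 + -7*i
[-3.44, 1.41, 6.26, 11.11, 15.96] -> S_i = -3.44 + 4.85*i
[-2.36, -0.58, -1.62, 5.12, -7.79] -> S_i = Random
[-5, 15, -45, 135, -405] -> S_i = -5*-3^i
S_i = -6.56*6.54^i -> [-6.56, -42.9, -280.58, -1835.0, -12000.93]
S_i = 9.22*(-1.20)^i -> [9.22, -11.06, 13.28, -15.93, 19.12]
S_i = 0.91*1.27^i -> [0.91, 1.16, 1.47, 1.86, 2.37]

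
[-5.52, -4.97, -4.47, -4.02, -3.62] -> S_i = -5.52*0.90^i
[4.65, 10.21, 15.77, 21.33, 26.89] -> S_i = 4.65 + 5.56*i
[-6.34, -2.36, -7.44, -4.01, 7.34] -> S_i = Random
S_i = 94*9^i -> [94, 846, 7614, 68526, 616734]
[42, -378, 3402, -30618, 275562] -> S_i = 42*-9^i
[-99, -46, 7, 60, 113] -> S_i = -99 + 53*i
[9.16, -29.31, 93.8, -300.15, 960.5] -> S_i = 9.16*(-3.20)^i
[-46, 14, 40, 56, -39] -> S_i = Random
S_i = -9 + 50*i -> [-9, 41, 91, 141, 191]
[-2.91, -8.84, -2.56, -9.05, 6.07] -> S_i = Random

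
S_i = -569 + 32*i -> [-569, -537, -505, -473, -441]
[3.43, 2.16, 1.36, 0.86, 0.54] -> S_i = 3.43*0.63^i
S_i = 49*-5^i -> [49, -245, 1225, -6125, 30625]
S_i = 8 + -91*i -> [8, -83, -174, -265, -356]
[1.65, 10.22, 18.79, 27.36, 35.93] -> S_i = 1.65 + 8.57*i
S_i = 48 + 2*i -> [48, 50, 52, 54, 56]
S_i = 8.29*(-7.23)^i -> [8.29, -59.94, 433.34, -3133.07, 22652.06]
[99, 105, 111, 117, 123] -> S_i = 99 + 6*i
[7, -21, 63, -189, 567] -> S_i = 7*-3^i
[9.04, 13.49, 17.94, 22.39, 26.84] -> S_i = 9.04 + 4.45*i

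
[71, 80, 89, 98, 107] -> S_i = 71 + 9*i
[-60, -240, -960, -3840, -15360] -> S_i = -60*4^i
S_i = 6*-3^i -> [6, -18, 54, -162, 486]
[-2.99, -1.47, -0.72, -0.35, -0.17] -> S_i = -2.99*0.49^i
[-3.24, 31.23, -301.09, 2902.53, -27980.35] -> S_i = -3.24*(-9.64)^i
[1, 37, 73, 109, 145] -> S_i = 1 + 36*i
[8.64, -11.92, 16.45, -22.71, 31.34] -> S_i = 8.64*(-1.38)^i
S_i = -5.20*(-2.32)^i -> [-5.2, 12.06, -27.99, 64.93, -150.65]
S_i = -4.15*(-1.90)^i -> [-4.15, 7.89, -14.98, 28.46, -54.08]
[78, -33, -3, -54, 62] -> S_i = Random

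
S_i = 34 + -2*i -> [34, 32, 30, 28, 26]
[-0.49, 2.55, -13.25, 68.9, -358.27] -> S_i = -0.49*(-5.20)^i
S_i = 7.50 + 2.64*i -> [7.5, 10.14, 12.78, 15.42, 18.06]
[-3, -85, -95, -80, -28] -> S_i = Random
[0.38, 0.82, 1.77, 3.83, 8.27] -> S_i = 0.38*2.16^i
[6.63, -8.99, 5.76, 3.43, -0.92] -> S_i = Random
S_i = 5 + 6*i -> [5, 11, 17, 23, 29]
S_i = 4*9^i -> [4, 36, 324, 2916, 26244]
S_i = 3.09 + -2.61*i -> [3.09, 0.48, -2.13, -4.74, -7.35]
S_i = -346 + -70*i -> [-346, -416, -486, -556, -626]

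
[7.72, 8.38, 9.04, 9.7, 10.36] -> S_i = 7.72 + 0.66*i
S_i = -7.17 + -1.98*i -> [-7.17, -9.15, -11.13, -13.11, -15.09]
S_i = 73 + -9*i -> [73, 64, 55, 46, 37]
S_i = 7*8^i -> [7, 56, 448, 3584, 28672]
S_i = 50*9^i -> [50, 450, 4050, 36450, 328050]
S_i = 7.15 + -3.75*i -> [7.15, 3.4, -0.35, -4.1, -7.85]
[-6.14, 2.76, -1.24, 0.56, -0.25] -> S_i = -6.14*(-0.45)^i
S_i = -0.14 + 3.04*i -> [-0.14, 2.9, 5.94, 8.98, 12.02]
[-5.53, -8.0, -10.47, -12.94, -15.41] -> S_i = -5.53 + -2.47*i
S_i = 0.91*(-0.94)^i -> [0.91, -0.86, 0.8, -0.76, 0.71]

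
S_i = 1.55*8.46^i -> [1.55, 13.11, 110.94, 938.52, 7939.87]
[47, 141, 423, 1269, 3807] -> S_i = 47*3^i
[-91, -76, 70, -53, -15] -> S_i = Random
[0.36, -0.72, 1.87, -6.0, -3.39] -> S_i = Random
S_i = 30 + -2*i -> [30, 28, 26, 24, 22]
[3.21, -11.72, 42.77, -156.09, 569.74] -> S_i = 3.21*(-3.65)^i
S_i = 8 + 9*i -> [8, 17, 26, 35, 44]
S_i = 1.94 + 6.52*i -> [1.94, 8.46, 14.98, 21.5, 28.02]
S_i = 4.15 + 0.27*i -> [4.15, 4.42, 4.69, 4.96, 5.23]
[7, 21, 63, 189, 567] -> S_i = 7*3^i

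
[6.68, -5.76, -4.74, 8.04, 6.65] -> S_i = Random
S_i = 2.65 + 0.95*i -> [2.65, 3.6, 4.55, 5.5, 6.45]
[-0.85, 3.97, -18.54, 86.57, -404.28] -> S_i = -0.85*(-4.67)^i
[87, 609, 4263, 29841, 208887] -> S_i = 87*7^i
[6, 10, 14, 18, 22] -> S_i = 6 + 4*i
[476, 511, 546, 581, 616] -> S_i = 476 + 35*i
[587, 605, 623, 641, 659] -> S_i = 587 + 18*i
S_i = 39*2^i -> [39, 78, 156, 312, 624]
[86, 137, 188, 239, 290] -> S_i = 86 + 51*i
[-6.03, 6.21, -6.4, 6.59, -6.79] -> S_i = -6.03*(-1.03)^i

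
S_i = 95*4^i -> [95, 380, 1520, 6080, 24320]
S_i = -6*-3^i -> [-6, 18, -54, 162, -486]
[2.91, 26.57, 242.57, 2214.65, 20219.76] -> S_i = 2.91*9.13^i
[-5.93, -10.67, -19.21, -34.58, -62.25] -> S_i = -5.93*1.80^i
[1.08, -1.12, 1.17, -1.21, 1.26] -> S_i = 1.08*(-1.04)^i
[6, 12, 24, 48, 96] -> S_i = 6*2^i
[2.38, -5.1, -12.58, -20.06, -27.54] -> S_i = 2.38 + -7.48*i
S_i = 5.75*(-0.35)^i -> [5.75, -2.01, 0.7, -0.25, 0.09]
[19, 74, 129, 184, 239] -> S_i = 19 + 55*i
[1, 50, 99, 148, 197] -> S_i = 1 + 49*i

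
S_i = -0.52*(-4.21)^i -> [-0.52, 2.19, -9.22, 38.8, -163.35]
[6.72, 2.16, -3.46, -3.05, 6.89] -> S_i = Random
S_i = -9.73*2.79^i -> [-9.73, -27.15, -75.74, -211.31, -589.56]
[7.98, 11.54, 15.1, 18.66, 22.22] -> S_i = 7.98 + 3.56*i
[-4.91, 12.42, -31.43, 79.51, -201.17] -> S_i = -4.91*(-2.53)^i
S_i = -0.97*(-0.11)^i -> [-0.97, 0.11, -0.01, 0.0, -0.0]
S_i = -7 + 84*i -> [-7, 77, 161, 245, 329]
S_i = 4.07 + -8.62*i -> [4.07, -4.55, -13.17, -21.79, -30.41]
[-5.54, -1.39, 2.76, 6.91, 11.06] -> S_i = -5.54 + 4.15*i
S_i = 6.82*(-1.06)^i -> [6.82, -7.23, 7.66, -8.12, 8.61]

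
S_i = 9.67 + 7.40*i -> [9.67, 17.07, 24.47, 31.87, 39.27]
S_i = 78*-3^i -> [78, -234, 702, -2106, 6318]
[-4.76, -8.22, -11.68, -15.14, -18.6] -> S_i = -4.76 + -3.46*i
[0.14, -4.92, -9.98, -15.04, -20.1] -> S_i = 0.14 + -5.06*i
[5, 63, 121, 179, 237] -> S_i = 5 + 58*i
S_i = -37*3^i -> [-37, -111, -333, -999, -2997]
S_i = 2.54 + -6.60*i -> [2.54, -4.06, -10.66, -17.26, -23.86]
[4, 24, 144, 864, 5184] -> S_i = 4*6^i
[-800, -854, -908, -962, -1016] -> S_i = -800 + -54*i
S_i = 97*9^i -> [97, 873, 7857, 70713, 636417]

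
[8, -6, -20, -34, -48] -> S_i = 8 + -14*i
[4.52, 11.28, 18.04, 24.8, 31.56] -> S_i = 4.52 + 6.76*i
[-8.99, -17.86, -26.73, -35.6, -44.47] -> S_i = -8.99 + -8.87*i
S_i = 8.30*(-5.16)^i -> [8.3, -42.83, 220.99, -1140.32, 5884.06]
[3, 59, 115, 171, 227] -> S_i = 3 + 56*i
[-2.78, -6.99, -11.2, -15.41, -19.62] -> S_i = -2.78 + -4.21*i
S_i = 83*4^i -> [83, 332, 1328, 5312, 21248]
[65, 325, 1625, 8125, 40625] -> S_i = 65*5^i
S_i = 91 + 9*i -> [91, 100, 109, 118, 127]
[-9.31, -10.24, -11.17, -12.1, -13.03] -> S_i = -9.31 + -0.93*i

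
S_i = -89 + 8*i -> [-89, -81, -73, -65, -57]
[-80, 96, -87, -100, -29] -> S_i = Random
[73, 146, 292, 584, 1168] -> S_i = 73*2^i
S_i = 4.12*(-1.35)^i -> [4.12, -5.56, 7.51, -10.14, 13.68]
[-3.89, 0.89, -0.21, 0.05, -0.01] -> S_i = -3.89*(-0.23)^i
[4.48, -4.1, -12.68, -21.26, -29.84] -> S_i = 4.48 + -8.58*i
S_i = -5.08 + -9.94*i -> [-5.08, -15.02, -24.96, -34.9, -44.84]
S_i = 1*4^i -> [1, 4, 16, 64, 256]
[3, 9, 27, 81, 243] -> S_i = 3*3^i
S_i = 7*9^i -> [7, 63, 567, 5103, 45927]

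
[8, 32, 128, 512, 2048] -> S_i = 8*4^i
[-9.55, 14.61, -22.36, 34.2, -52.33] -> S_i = -9.55*(-1.53)^i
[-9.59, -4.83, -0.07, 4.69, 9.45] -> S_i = -9.59 + 4.76*i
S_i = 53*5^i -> [53, 265, 1325, 6625, 33125]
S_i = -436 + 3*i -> [-436, -433, -430, -427, -424]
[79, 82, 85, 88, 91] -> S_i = 79 + 3*i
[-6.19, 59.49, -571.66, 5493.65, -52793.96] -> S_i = -6.19*(-9.61)^i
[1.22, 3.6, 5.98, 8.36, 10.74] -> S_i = 1.22 + 2.38*i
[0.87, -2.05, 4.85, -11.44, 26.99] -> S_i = 0.87*(-2.36)^i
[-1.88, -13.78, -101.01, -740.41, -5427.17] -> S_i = -1.88*7.33^i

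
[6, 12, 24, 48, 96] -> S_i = 6*2^i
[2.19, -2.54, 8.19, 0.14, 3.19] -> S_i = Random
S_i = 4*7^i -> [4, 28, 196, 1372, 9604]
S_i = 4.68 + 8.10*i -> [4.68, 12.78, 20.88, 28.98, 37.08]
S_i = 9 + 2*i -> [9, 11, 13, 15, 17]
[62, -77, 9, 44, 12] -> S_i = Random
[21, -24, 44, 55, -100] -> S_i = Random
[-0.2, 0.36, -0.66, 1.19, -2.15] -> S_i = -0.20*(-1.81)^i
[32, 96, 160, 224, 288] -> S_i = 32 + 64*i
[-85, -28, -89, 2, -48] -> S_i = Random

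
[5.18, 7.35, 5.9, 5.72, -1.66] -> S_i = Random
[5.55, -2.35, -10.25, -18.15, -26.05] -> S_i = 5.55 + -7.90*i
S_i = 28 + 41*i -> [28, 69, 110, 151, 192]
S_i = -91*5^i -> [-91, -455, -2275, -11375, -56875]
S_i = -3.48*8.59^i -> [-3.48, -29.89, -256.78, -2205.76, -18947.5]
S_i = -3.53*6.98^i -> [-3.53, -24.64, -171.98, -1200.44, -8379.08]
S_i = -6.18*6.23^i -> [-6.18, -38.5, -239.86, -1494.35, -9309.81]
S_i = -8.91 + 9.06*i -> [-8.91, 0.15, 9.21, 18.27, 27.33]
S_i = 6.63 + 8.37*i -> [6.63, 15.0, 23.37, 31.74, 40.11]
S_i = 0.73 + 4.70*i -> [0.73, 5.43, 10.13, 14.83, 19.53]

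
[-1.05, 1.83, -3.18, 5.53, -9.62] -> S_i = -1.05*(-1.74)^i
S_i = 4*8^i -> [4, 32, 256, 2048, 16384]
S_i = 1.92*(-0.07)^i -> [1.92, -0.13, 0.01, -0.0, 0.0]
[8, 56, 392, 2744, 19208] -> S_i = 8*7^i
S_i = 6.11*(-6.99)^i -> [6.11, -42.71, 298.54, -2086.76, 14586.46]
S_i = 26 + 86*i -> [26, 112, 198, 284, 370]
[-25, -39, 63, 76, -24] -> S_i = Random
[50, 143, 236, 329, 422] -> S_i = 50 + 93*i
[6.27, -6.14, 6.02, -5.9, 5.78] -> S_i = 6.27*(-0.98)^i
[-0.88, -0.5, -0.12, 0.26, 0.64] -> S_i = -0.88 + 0.38*i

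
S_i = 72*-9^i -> [72, -648, 5832, -52488, 472392]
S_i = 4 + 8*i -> [4, 12, 20, 28, 36]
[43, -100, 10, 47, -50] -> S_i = Random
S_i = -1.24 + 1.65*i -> [-1.24, 0.41, 2.06, 3.71, 5.36]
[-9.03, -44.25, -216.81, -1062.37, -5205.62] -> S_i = -9.03*4.90^i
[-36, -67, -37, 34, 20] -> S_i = Random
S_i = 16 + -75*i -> [16, -59, -134, -209, -284]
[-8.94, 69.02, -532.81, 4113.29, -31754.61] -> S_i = -8.94*(-7.72)^i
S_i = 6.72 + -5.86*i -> [6.72, 0.86, -5.0, -10.86, -16.72]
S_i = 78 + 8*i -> [78, 86, 94, 102, 110]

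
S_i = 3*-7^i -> [3, -21, 147, -1029, 7203]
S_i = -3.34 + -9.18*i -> [-3.34, -12.52, -21.7, -30.88, -40.06]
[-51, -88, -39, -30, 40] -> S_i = Random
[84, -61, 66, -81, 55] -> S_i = Random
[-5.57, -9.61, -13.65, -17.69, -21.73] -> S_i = -5.57 + -4.04*i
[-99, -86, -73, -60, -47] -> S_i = -99 + 13*i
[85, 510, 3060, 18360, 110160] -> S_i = 85*6^i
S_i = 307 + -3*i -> [307, 304, 301, 298, 295]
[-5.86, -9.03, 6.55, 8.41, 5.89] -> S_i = Random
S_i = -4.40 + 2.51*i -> [-4.4, -1.89, 0.62, 3.13, 5.64]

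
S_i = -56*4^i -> [-56, -224, -896, -3584, -14336]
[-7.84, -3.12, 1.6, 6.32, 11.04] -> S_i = -7.84 + 4.72*i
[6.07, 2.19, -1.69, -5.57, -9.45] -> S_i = 6.07 + -3.88*i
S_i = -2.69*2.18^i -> [-2.69, -5.86, -12.78, -27.87, -60.75]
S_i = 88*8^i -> [88, 704, 5632, 45056, 360448]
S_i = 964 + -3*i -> [964, 961, 958, 955, 952]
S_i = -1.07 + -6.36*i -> [-1.07, -7.43, -13.79, -20.15, -26.51]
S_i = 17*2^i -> [17, 34, 68, 136, 272]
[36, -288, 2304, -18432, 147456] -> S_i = 36*-8^i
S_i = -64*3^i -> [-64, -192, -576, -1728, -5184]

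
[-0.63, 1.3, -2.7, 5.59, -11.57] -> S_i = -0.63*(-2.07)^i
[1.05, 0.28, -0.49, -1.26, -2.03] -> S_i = 1.05 + -0.77*i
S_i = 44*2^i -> [44, 88, 176, 352, 704]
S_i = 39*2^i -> [39, 78, 156, 312, 624]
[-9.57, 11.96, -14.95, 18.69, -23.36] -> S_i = -9.57*(-1.25)^i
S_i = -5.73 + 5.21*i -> [-5.73, -0.52, 4.69, 9.9, 15.11]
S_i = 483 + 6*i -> [483, 489, 495, 501, 507]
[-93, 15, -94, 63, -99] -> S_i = Random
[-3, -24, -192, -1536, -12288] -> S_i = -3*8^i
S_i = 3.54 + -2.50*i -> [3.54, 1.04, -1.46, -3.96, -6.46]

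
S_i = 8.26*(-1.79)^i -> [8.26, -14.79, 26.47, -47.37, 84.8]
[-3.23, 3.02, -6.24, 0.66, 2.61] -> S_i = Random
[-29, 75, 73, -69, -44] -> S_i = Random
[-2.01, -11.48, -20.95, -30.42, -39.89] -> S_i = -2.01 + -9.47*i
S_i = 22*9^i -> [22, 198, 1782, 16038, 144342]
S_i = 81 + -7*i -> [81, 74, 67, 60, 53]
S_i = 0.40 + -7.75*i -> [0.4, -7.35, -15.1, -22.85, -30.6]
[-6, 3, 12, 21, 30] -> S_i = -6 + 9*i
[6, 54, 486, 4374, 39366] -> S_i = 6*9^i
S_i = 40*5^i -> [40, 200, 1000, 5000, 25000]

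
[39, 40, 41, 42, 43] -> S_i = 39 + 1*i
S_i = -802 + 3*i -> [-802, -799, -796, -793, -790]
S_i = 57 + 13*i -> [57, 70, 83, 96, 109]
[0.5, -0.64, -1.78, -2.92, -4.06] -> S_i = 0.50 + -1.14*i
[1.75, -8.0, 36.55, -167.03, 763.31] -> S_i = 1.75*(-4.57)^i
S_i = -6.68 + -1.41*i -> [-6.68, -8.09, -9.5, -10.91, -12.32]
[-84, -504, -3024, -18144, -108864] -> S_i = -84*6^i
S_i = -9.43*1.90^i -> [-9.43, -17.92, -34.04, -64.68, -122.89]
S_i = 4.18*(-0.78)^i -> [4.18, -3.26, 2.54, -1.98, 1.55]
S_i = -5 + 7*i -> [-5, 2, 9, 16, 23]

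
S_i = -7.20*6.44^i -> [-7.2, -46.37, -298.61, -1923.05, -12384.43]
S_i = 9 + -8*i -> [9, 1, -7, -15, -23]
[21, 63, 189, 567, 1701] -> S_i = 21*3^i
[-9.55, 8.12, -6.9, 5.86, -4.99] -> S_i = -9.55*(-0.85)^i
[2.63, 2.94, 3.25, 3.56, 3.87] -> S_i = 2.63 + 0.31*i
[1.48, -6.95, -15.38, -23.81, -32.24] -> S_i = 1.48 + -8.43*i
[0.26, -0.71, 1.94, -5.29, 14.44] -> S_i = 0.26*(-2.73)^i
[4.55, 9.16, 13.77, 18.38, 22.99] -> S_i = 4.55 + 4.61*i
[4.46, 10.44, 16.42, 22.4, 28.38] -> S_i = 4.46 + 5.98*i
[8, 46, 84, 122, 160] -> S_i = 8 + 38*i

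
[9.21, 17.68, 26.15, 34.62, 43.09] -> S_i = 9.21 + 8.47*i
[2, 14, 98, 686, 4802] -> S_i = 2*7^i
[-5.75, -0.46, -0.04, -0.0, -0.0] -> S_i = -5.75*0.08^i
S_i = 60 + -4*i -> [60, 56, 52, 48, 44]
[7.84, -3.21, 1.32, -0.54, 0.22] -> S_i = 7.84*(-0.41)^i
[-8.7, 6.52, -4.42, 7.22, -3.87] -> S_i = Random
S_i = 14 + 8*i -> [14, 22, 30, 38, 46]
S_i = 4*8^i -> [4, 32, 256, 2048, 16384]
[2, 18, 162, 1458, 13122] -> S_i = 2*9^i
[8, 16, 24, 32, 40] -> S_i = 8 + 8*i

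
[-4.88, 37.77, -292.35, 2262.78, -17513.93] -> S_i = -4.88*(-7.74)^i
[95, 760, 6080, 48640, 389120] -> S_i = 95*8^i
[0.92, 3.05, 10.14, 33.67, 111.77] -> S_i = 0.92*3.32^i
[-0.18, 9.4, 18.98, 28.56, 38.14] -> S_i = -0.18 + 9.58*i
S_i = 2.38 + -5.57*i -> [2.38, -3.19, -8.76, -14.33, -19.9]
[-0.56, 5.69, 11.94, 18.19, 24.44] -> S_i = -0.56 + 6.25*i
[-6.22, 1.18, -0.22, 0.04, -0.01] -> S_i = -6.22*(-0.19)^i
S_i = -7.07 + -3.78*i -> [-7.07, -10.85, -14.63, -18.41, -22.19]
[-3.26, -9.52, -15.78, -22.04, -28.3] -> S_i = -3.26 + -6.26*i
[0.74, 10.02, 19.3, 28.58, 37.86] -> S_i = 0.74 + 9.28*i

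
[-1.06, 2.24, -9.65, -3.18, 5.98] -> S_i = Random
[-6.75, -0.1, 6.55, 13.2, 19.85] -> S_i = -6.75 + 6.65*i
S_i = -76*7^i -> [-76, -532, -3724, -26068, -182476]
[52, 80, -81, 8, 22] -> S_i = Random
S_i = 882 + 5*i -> [882, 887, 892, 897, 902]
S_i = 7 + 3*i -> [7, 10, 13, 16, 19]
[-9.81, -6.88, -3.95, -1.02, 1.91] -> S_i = -9.81 + 2.93*i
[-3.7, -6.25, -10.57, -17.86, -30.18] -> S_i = -3.70*1.69^i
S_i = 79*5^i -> [79, 395, 1975, 9875, 49375]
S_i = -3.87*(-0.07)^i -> [-3.87, 0.27, -0.02, 0.0, -0.0]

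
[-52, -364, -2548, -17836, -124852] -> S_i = -52*7^i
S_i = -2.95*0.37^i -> [-2.95, -1.09, -0.4, -0.15, -0.06]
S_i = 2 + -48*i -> [2, -46, -94, -142, -190]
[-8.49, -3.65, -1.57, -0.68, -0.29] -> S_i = -8.49*0.43^i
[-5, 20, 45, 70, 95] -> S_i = -5 + 25*i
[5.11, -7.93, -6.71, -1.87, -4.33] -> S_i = Random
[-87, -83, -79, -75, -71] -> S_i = -87 + 4*i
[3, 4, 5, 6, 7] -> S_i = 3 + 1*i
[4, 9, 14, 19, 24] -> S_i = 4 + 5*i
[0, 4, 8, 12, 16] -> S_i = 0 + 4*i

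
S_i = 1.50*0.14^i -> [1.5, 0.21, 0.03, 0.0, 0.0]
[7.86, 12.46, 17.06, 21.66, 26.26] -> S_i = 7.86 + 4.60*i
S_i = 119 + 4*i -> [119, 123, 127, 131, 135]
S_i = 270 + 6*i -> [270, 276, 282, 288, 294]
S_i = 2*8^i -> [2, 16, 128, 1024, 8192]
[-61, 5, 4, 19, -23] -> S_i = Random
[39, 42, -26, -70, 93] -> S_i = Random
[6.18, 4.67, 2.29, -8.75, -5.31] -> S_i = Random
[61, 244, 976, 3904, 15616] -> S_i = 61*4^i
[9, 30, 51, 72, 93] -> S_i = 9 + 21*i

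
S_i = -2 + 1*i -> [-2, -1, 0, 1, 2]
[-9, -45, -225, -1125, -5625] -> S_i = -9*5^i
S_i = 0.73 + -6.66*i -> [0.73, -5.93, -12.59, -19.25, -25.91]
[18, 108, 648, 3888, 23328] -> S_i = 18*6^i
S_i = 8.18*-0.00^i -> [8.18, -0.0, 0.0, -0.0, 0.0]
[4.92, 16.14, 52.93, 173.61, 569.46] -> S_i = 4.92*3.28^i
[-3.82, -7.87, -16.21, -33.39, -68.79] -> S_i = -3.82*2.06^i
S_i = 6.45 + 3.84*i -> [6.45, 10.29, 14.13, 17.97, 21.81]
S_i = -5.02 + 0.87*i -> [-5.02, -4.15, -3.28, -2.41, -1.54]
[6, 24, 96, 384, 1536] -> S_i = 6*4^i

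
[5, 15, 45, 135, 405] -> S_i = 5*3^i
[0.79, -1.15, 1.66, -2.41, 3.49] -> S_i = 0.79*(-1.45)^i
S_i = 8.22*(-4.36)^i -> [8.22, -35.84, 156.26, -681.29, 2970.42]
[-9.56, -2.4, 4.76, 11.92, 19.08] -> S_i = -9.56 + 7.16*i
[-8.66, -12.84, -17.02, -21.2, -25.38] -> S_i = -8.66 + -4.18*i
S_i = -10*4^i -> [-10, -40, -160, -640, -2560]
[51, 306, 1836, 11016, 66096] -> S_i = 51*6^i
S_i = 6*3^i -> [6, 18, 54, 162, 486]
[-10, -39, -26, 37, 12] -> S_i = Random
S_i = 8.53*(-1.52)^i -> [8.53, -12.97, 19.71, -29.96, 45.53]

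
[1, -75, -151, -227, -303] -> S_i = 1 + -76*i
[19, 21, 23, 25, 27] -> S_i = 19 + 2*i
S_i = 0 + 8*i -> [0, 8, 16, 24, 32]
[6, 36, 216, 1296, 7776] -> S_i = 6*6^i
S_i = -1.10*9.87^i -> [-1.1, -10.86, -107.16, -1057.66, -10439.06]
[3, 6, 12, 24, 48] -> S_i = 3*2^i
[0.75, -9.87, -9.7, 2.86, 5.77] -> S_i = Random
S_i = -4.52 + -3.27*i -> [-4.52, -7.79, -11.06, -14.33, -17.6]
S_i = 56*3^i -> [56, 168, 504, 1512, 4536]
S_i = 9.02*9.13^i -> [9.02, 82.35, 751.88, 6864.66, 62674.32]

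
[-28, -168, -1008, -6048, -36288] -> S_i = -28*6^i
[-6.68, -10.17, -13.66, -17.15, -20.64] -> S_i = -6.68 + -3.49*i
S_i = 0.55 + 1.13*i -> [0.55, 1.68, 2.81, 3.94, 5.07]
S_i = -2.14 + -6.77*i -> [-2.14, -8.91, -15.68, -22.45, -29.22]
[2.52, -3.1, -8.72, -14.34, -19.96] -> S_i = 2.52 + -5.62*i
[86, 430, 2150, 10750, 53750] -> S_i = 86*5^i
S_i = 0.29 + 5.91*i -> [0.29, 6.2, 12.11, 18.02, 23.93]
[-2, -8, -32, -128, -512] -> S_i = -2*4^i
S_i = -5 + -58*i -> [-5, -63, -121, -179, -237]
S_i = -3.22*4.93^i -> [-3.22, -15.87, -78.26, -385.83, -1902.14]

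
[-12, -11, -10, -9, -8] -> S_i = -12 + 1*i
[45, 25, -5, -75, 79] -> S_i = Random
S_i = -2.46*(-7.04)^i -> [-2.46, 17.32, -121.92, 858.33, -6042.63]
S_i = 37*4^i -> [37, 148, 592, 2368, 9472]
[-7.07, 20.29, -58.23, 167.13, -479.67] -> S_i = -7.07*(-2.87)^i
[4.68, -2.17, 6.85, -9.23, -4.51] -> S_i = Random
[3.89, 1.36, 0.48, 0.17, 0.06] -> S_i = 3.89*0.35^i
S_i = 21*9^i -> [21, 189, 1701, 15309, 137781]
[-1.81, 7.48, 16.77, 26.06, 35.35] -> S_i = -1.81 + 9.29*i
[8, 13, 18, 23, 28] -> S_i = 8 + 5*i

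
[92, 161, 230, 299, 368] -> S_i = 92 + 69*i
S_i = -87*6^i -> [-87, -522, -3132, -18792, -112752]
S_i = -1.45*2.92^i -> [-1.45, -4.23, -12.36, -36.1, -105.41]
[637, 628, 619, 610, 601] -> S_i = 637 + -9*i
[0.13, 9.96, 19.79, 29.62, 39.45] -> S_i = 0.13 + 9.83*i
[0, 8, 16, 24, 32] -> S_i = 0 + 8*i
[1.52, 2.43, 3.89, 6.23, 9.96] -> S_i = 1.52*1.60^i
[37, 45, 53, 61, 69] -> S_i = 37 + 8*i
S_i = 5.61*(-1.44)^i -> [5.61, -8.08, 11.63, -16.75, 24.12]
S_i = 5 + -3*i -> [5, 2, -1, -4, -7]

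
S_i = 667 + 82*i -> [667, 749, 831, 913, 995]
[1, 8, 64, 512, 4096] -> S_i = 1*8^i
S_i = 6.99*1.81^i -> [6.99, 12.65, 22.9, 41.45, 75.02]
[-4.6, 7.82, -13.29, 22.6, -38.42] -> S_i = -4.60*(-1.70)^i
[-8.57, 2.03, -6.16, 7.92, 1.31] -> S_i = Random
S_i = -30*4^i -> [-30, -120, -480, -1920, -7680]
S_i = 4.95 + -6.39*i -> [4.95, -1.44, -7.83, -14.22, -20.61]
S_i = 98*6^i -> [98, 588, 3528, 21168, 127008]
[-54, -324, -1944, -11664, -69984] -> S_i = -54*6^i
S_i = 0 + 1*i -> [0, 1, 2, 3, 4]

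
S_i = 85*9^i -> [85, 765, 6885, 61965, 557685]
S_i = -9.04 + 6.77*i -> [-9.04, -2.27, 4.5, 11.27, 18.04]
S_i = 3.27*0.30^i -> [3.27, 0.98, 0.29, 0.09, 0.03]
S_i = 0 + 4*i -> [0, 4, 8, 12, 16]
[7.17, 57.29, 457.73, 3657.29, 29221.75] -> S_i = 7.17*7.99^i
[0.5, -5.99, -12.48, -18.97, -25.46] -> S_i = 0.50 + -6.49*i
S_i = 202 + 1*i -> [202, 203, 204, 205, 206]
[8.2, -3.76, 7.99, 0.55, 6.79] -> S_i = Random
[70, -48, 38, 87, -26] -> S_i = Random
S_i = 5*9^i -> [5, 45, 405, 3645, 32805]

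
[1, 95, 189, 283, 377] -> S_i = 1 + 94*i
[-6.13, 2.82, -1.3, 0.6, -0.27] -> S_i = -6.13*(-0.46)^i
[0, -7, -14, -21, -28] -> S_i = 0 + -7*i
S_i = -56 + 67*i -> [-56, 11, 78, 145, 212]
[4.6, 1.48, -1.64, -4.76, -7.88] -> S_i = 4.60 + -3.12*i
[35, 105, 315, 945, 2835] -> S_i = 35*3^i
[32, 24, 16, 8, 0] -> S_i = 32 + -8*i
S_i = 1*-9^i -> [1, -9, 81, -729, 6561]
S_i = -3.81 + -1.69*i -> [-3.81, -5.5, -7.19, -8.88, -10.57]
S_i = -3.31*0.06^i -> [-3.31, -0.2, -0.01, -0.0, -0.0]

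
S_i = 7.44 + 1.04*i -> [7.44, 8.48, 9.52, 10.56, 11.6]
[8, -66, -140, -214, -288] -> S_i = 8 + -74*i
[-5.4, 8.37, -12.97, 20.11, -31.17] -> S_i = -5.40*(-1.55)^i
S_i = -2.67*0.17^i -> [-2.67, -0.45, -0.08, -0.01, -0.0]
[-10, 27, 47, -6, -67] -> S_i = Random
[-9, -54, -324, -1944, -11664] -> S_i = -9*6^i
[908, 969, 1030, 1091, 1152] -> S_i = 908 + 61*i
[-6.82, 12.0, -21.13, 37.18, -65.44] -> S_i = -6.82*(-1.76)^i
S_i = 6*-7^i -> [6, -42, 294, -2058, 14406]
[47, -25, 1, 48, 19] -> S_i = Random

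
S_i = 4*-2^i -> [4, -8, 16, -32, 64]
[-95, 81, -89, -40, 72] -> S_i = Random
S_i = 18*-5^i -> [18, -90, 450, -2250, 11250]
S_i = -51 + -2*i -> [-51, -53, -55, -57, -59]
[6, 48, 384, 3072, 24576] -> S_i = 6*8^i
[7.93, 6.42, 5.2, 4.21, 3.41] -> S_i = 7.93*0.81^i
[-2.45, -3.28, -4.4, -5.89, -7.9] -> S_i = -2.45*1.34^i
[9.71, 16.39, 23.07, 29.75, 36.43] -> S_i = 9.71 + 6.68*i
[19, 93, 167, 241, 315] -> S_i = 19 + 74*i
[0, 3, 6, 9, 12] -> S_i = 0 + 3*i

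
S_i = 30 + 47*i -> [30, 77, 124, 171, 218]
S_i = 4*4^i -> [4, 16, 64, 256, 1024]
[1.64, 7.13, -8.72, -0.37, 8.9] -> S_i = Random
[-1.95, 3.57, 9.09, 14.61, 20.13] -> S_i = -1.95 + 5.52*i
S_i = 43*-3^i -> [43, -129, 387, -1161, 3483]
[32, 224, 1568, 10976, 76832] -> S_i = 32*7^i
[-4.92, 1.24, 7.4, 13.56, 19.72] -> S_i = -4.92 + 6.16*i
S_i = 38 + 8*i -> [38, 46, 54, 62, 70]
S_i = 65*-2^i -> [65, -130, 260, -520, 1040]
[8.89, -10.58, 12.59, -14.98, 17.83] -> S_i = 8.89*(-1.19)^i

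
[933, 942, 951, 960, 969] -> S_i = 933 + 9*i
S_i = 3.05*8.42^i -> [3.05, 25.68, 216.23, 1820.69, 15330.21]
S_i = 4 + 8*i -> [4, 12, 20, 28, 36]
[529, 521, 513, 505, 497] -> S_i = 529 + -8*i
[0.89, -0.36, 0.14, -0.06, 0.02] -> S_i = 0.89*(-0.40)^i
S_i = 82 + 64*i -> [82, 146, 210, 274, 338]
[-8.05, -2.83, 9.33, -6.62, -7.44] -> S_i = Random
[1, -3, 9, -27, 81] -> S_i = 1*-3^i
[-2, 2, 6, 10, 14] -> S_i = -2 + 4*i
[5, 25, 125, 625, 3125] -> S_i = 5*5^i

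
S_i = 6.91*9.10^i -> [6.91, 62.88, 572.22, 5207.18, 47385.3]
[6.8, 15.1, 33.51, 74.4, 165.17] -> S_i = 6.80*2.22^i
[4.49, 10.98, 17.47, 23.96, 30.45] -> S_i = 4.49 + 6.49*i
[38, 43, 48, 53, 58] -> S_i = 38 + 5*i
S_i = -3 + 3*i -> [-3, 0, 3, 6, 9]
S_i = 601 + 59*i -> [601, 660, 719, 778, 837]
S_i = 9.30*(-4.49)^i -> [9.3, -41.76, 187.49, -841.83, 3779.8]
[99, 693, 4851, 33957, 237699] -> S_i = 99*7^i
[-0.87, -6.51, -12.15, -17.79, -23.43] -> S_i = -0.87 + -5.64*i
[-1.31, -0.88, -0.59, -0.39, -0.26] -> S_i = -1.31*0.67^i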